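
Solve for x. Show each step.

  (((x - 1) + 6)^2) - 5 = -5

Step 1. [(((x - 1) + 6)^2) - 5 = -5] the outer -5 inverts by adding 5 ⇒ sub: ((x - 1) + 6)^2 = 0.
Step 2. [((x - 1) + 6)^2 = 0] 0 ≥ 0, LHS is (·)² — take ±√ ⇒ sqrt: (x - 1) + 6 = 0.
Step 3. [(x - 1) + 6 = 0] +6 is outermost — subtract 6 both sides. So sub: x - 1 = -6.
Step 4. [x - 1 = -6] the outer -1 inverts by adding 1, so sub: x = -5.

Answer: x ∈ {-5}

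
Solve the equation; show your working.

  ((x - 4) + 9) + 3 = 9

Step 1. [((x - 4) + 9) + 3 = 9] peel the +3: subtract 3 from each side. So sub: (x - 4) + 9 = 6.
Step 2. [(x - 4) + 9 = 6] the outer +9 inverts by subtracting 9 ⇒ sub: x - 4 = -3.
Step 3. [x - 4 = -3] add 4: x sits inside (… - 4) ⇒ sub: x = 1.

Answer: x ∈ {1}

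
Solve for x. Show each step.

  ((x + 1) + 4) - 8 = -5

Step 1. [((x + 1) + 4) - 8 = -5] the outer -8 inverts by adding 8 ⇒ sub: (x + 1) + 4 = 3.
Step 2. [(x + 1) + 4 = 3] subtract 4: x sits inside (… + 4). So sub: x + 1 = -1.
Step 3. [x + 1 = -1] +1 is outermost — subtract 1 both sides, so sub: x = -2.

Answer: x ∈ {-2}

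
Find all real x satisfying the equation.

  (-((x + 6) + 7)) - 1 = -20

Step 1. [(-((x + 6) + 7)) - 1 = -20] peel the -1: add 1 from each side, so sub: -((x + 6) + 7) = -19.
Step 2. [-((x + 6) + 7) = -19] LHS negated; negate both sides, so neg: (x + 6) + 7 = 19.
Step 3. [(x + 6) + 7 = 19] 7 comes off first (subtract 7), so sub: x + 6 = 12.
Step 4. [x + 6 = 12] subtract 6: x sits inside (… + 6) ⇒ sub: x = 6.

Answer: x ∈ {6}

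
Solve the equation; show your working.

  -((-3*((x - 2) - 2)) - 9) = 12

Step 1. [-((-3*((x - 2) - 2)) - 9) = 12] leading − — multiply by −1. So neg: (-3*((x - 2) - 2)) - 9 = -12.
Step 2. [(-3*((x - 2) - 2)) - 9 = -12] add 9: x sits inside (… - 9) ⇒ sub: -3*((x - 2) - 2) = -3.
Step 3. [-3*((x - 2) - 2) = -3] LHS = -3·(…); ÷-3 both sides ⇒ div: (x - 2) - 2 = 1.
Step 4. [(x - 2) - 2 = 1] peel the -2: add 2 from each side, so sub: x - 2 = 3.
Step 5. [x - 2 = 3] -2 is outermost — add 2 both sides ⇒ sub: x = 5.

Answer: x ∈ {5}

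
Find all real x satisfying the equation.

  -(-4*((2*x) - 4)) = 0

Step 1. [-(-4*((2*x) - 4)) = 0] flip signs both sides ⇒ neg: -4*((2*x) - 4) = 0.
Step 2. [-4*((2*x) - 4) = 0] LHS = -4·(…); ÷-4 both sides, so div: (2*x) - 4 = 0.
Step 3. [(2*x) - 4 = 0] the outer -4 inverts by adding 4 ⇒ sub: 2*x = 4.
Step 4. [2*x = 4] 2·(inner) — divide through by 2 ⇒ div: x = 2.

Answer: x ∈ {2}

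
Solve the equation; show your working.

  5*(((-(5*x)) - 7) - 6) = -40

Step 1. [5*(((-(5*x)) - 7) - 6) = -40] 5·(inner) — divide through by 5. So div: ((-(5*x)) - 7) - 6 = -8.
Step 2. [((-(5*x)) - 7) - 6 = -8] peel the -6: add 6 from each side. So sub: (-(5*x)) - 7 = -2.
Step 3. [(-(5*x)) - 7 = -2] 7 comes off first (add 7) ⇒ sub: -(5*x) = 5.
Step 4. [-(5*x) = 5] LHS negated; negate both sides ⇒ neg: 5*x = -5.
Step 5. [5*x = -5] 5 out front; divide by 5. So div: x = -1.

Answer: x ∈ {-1}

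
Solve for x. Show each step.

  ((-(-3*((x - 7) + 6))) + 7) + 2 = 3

Step 1. [((-(-3*((x - 7) + 6))) + 7) + 2 = 3] peel the +2: subtract 2 from each side ⇒ sub: (-(-3*((x - 7) + 6))) + 7 = 1.
Step 2. [(-(-3*((x - 7) + 6))) + 7 = 1] subtract 7: x sits inside (… + 7) ⇒ sub: -(-3*((x - 7) + 6)) = -6.
Step 3. [-(-3*((x - 7) + 6)) = -6] flip signs both sides ⇒ neg: -3*((x - 7) + 6) = 6.
Step 4. [-3*((x - 7) + 6) = 6] LHS = -3·(…); ÷-3 both sides. So div: (x - 7) + 6 = -2.
Step 5. [(x - 7) + 6 = -2] 6 comes off first (subtract 6). So sub: x - 7 = -8.
Step 6. [x - 7 = -8] the outer -7 inverts by adding 7. So sub: x = -1.

Answer: x ∈ {-1}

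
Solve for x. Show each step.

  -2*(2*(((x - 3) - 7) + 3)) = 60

Step 1. [-2*(2*(((x - 3) - 7) + 3)) = 60] divide by the outer -2, so div: 2*(((x - 3) - 7) + 3) = -30.
Step 2. [2*(((x - 3) - 7) + 3) = -30] 2·(inner) — divide through by 2 ⇒ div: ((x - 3) - 7) + 3 = -15.
Step 3. [((x - 3) - 7) + 3 = -15] +3 is outermost — subtract 3 both sides ⇒ sub: (x - 3) - 7 = -18.
Step 4. [(x - 3) - 7 = -18] add 7: x sits inside (… - 7), so sub: x - 3 = -11.
Step 5. [x - 3 = -11] the outer -3 inverts by adding 3 ⇒ sub: x = -8.

Answer: x ∈ {-8}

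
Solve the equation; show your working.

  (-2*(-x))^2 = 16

Step 1. [(-2*(-x))^2 = 16] 16 ≥ 0, LHS is (·)² — take ±√. So sqrt: -2*(-x) = 4 or -4.
Step 2. [-2*(-x) = 4 or -4] -2·(inner) — divide through by -2 ⇒ div: -x = -2 or 2.
Step 3. [-x = -2 or 2] leading − — multiply by −1 ⇒ neg: x = 2 or -2.

Answer: x ∈ {-2, 2}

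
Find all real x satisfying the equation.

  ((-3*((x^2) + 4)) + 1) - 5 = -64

Step 1. [((-3*((x^2) + 4)) + 1) - 5 = -64] 5 comes off first (add 5), so sub: (-3*((x^2) + 4)) + 1 = -59.
Step 2. [(-3*((x^2) + 4)) + 1 = -59] peel the +1: subtract 1 from each side. So sub: -3*((x^2) + 4) = -60.
Step 3. [-3*((x^2) + 4) = -60] -3 out front; divide by -3. So div: (x^2) + 4 = 20.
Step 4. [(x^2) + 4 = 20] 4 comes off first (subtract 4) ⇒ sub: x^2 = 16.
Step 5. [x^2 = 16] √ both sides: 16 ≥ 0 gives two branches, so sqrt: x = 4 or -4.

Answer: x ∈ {-4, 4}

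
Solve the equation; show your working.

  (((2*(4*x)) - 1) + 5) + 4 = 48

Step 1. [(((2*(4*x)) - 1) + 5) + 4 = 48] peel the +4: subtract 4 from each side, so sub: ((2*(4*x)) - 1) + 5 = 44.
Step 2. [((2*(4*x)) - 1) + 5 = 44] peel the +5: subtract 5 from each side. So sub: (2*(4*x)) - 1 = 39.
Step 3. [(2*(4*x)) - 1 = 39] peel the -1: add 1 from each side. So sub: 2*(4*x) = 40.
Step 4. [2*(4*x) = 40] leading coefficient 2: divide by 2. So div: 4*x = 20.
Step 5. [4*x = 20] 4 out front; divide by 4. So div: x = 5.

Answer: x ∈ {5}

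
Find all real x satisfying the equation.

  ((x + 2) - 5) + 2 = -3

Step 1. [((x + 2) - 5) + 2 = -3] subtract 2: x sits inside (… + 2) ⇒ sub: (x + 2) - 5 = -5.
Step 2. [(x + 2) - 5 = -5] peel the -5: add 5 from each side ⇒ sub: x + 2 = 0.
Step 3. [x + 2 = 0] 2 comes off first (subtract 2). So sub: x = -2.

Answer: x ∈ {-2}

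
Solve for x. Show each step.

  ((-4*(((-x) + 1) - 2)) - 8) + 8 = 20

Step 1. [((-4*(((-x) + 1) - 2)) - 8) + 8 = 20] +8 is outermost — subtract 8 both sides, so sub: (-4*(((-x) + 1) - 2)) - 8 = 12.
Step 2. [(-4*(((-x) + 1) - 2)) - 8 = 12] 8 comes off first (add 8). So sub: -4*(((-x) + 1) - 2) = 20.
Step 3. [-4*(((-x) + 1) - 2) = 20] LHS = -4·(…); ÷-4 both sides. So div: ((-x) + 1) - 2 = -5.
Step 4. [((-x) + 1) - 2 = -5] peel the -2: add 2 from each side, so sub: (-x) + 1 = -3.
Step 5. [(-x) + 1 = -3] 1 comes off first (subtract 1) ⇒ sub: -x = -4.
Step 6. [-x = -4] flip signs both sides ⇒ neg: x = 4.

Answer: x ∈ {4}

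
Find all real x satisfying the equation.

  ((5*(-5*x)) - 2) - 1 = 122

Step 1. [((5*(-5*x)) - 2) - 1 = 122] the outer -1 inverts by adding 1 ⇒ sub: (5*(-5*x)) - 2 = 123.
Step 2. [(5*(-5*x)) - 2 = 123] the outer -2 inverts by adding 2. So sub: 5*(-5*x) = 125.
Step 3. [5*(-5*x) = 125] leading coefficient 5: divide by 5 ⇒ div: -5*x = 25.
Step 4. [-5*x = 25] divide by the outer -5. So div: x = -5.

Answer: x ∈ {-5}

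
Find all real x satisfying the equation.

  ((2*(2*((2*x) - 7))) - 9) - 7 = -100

Step 1. [((2*(2*((2*x) - 7))) - 9) - 7 = -100] peel the -7: add 7 from each side, so sub: (2*(2*((2*x) - 7))) - 9 = -93.
Step 2. [(2*(2*((2*x) - 7))) - 9 = -93] add 9: x sits inside (… - 9) ⇒ sub: 2*(2*((2*x) - 7)) = -84.
Step 3. [2*(2*((2*x) - 7)) = -84] LHS = 2·(…); ÷2 both sides, so div: 2*((2*x) - 7) = -42.
Step 4. [2*((2*x) - 7) = -42] leading coefficient 2: divide by 2, so div: (2*x) - 7 = -21.
Step 5. [(2*x) - 7 = -21] -7 is outermost — add 7 both sides ⇒ sub: 2*x = -14.
Step 6. [2*x = -14] leading coefficient 2: divide by 2, so div: x = -7.

Answer: x ∈ {-7}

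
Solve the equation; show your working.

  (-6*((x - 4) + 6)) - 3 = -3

Step 1. [(-6*((x - 4) + 6)) - 3 = -3] -3 is outermost — add 3 both sides, so sub: -6*((x - 4) + 6) = 0.
Step 2. [-6*((x - 4) + 6) = 0] divide by the outer -6. So div: (x - 4) + 6 = 0.
Step 3. [(x - 4) + 6 = 0] subtract 6: x sits inside (… + 6). So sub: x - 4 = -6.
Step 4. [x - 4 = -6] -4 is outermost — add 4 both sides. So sub: x = -2.

Answer: x ∈ {-2}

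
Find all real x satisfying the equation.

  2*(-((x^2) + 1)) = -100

Step 1. [2*(-((x^2) + 1)) = -100] LHS = 2·(…); ÷2 both sides. So div: -((x^2) + 1) = -50.
Step 2. [-((x^2) + 1) = -50] leading − — multiply by −1. So neg: (x^2) + 1 = 50.
Step 3. [(x^2) + 1 = 50] peel the +1: subtract 1 from each side ⇒ sub: x^2 = 49.
Step 4. [x^2 = 49] LHS squared, RHS 49 ≥ 0: apply √ (±), so sqrt: x = 7 or -7.

Answer: x ∈ {-7, 7}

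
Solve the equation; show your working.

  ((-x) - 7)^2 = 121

Step 1. [((-x) - 7)^2 = 121] √ both sides: 121 ≥ 0 gives two branches, so sqrt: (-x) - 7 = 11 or -11.
Step 2. [(-x) - 7 = 11 or -11] -7 is outermost — add 7 both sides. So sub: -x = 18 or -4.
Step 3. [-x = 18 or -4] LHS negated; negate both sides. So neg: x = -18 or 4.

Answer: x ∈ {-18, 4}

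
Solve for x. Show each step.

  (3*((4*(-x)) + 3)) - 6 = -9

Step 1. [(3*((4*(-x)) + 3)) - 6 = -9] add 6: x sits inside (… - 6). So sub: 3*((4*(-x)) + 3) = -3.
Step 2. [3*((4*(-x)) + 3) = -3] 3 out front; divide by 3, so div: (4*(-x)) + 3 = -1.
Step 3. [(4*(-x)) + 3 = -1] +3 is outermost — subtract 3 both sides. So sub: 4*(-x) = -4.
Step 4. [4*(-x) = -4] 4 out front; divide by 4 ⇒ div: -x = -1.
Step 5. [-x = -1] flip signs both sides ⇒ neg: x = 1.

Answer: x ∈ {1}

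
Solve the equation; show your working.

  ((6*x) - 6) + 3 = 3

Step 1. [((6*x) - 6) + 3 = 3] the outer +3 inverts by subtracting 3 ⇒ sub: (6*x) - 6 = 0.
Step 2. [(6*x) - 6 = 0] common factor 6 (LHS and 0) — divide through, so factor: x - 1 = 0.
Step 3. [x - 1 = 0] the outer -1 inverts by adding 1, so sub: x = 1.

Answer: x ∈ {1}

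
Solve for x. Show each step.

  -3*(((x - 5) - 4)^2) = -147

Step 1. [-3*(((x - 5) - 4)^2) = -147] LHS = -3·(…); ÷-3 both sides. So div: ((x - 5) - 4)^2 = 49.
Step 2. [((x - 5) - 4)^2 = 49] 49 ≥ 0, LHS is (·)² — take ±√, so sqrt: (x - 5) - 4 = 7 or -7.
Step 3. [(x - 5) - 4 = 7 or -7] -4 is outermost — add 4 both sides. So sub: x - 5 = 11 or -3.
Step 4. [x - 5 = 11 or -3] 5 comes off first (add 5) ⇒ sub: x = 16 or 2.

Answer: x ∈ {2, 16}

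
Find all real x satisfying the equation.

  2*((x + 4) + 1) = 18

Step 1. [2*((x + 4) + 1) = 18] leading coefficient 2: divide by 2 ⇒ div: (x + 4) + 1 = 9.
Step 2. [(x + 4) + 1 = 9] +1 is outermost — subtract 1 both sides. So sub: x + 4 = 8.
Step 3. [x + 4 = 8] peel the +4: subtract 4 from each side. So sub: x = 4.

Answer: x ∈ {4}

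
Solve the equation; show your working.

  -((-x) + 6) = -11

Step 1. [-((-x) + 6) = -11] leading − — multiply by −1. So neg: (-x) + 6 = 11.
Step 2. [(-x) + 6 = 11] the outer +6 inverts by subtracting 6 ⇒ sub: -x = 5.
Step 3. [-x = 5] LHS negated; negate both sides ⇒ neg: x = -5.

Answer: x ∈ {-5}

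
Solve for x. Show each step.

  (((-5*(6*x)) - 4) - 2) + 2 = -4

Step 1. [(((-5*(6*x)) - 4) - 2) + 2 = -4] peel the +2: subtract 2 from each side ⇒ sub: ((-5*(6*x)) - 4) - 2 = -6.
Step 2. [((-5*(6*x)) - 4) - 2 = -6] the outer -2 inverts by adding 2, so sub: (-5*(6*x)) - 4 = -4.
Step 3. [(-5*(6*x)) - 4 = -4] add 4: x sits inside (… - 4). So sub: -5*(6*x) = 0.
Step 4. [-5*(6*x) = 0] -5·(inner) — divide through by -5, so div: 6*x = 0.
Step 5. [6*x = 0] divide by the outer 6. So div: x = 0.

Answer: x ∈ {0}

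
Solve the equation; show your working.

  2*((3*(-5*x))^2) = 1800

Step 1. [2*((3*(-5*x))^2) = 1800] 2 out front; divide by 2 ⇒ div: (3*(-5*x))^2 = 900.
Step 2. [(3*(-5*x))^2 = 900] LHS squared, RHS 900 ≥ 0: apply √ (±), so sqrt: 3*(-5*x) = 30 or -30.
Step 3. [3*(-5*x) = 30 or -30] divide by the outer 3 ⇒ div: -5*x = 10 or -10.
Step 4. [-5*x = 10 or -10] divide by the outer -5. So div: x = -2 or 2.

Answer: x ∈ {-2, 2}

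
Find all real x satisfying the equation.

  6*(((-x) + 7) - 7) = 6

Step 1. [6*(((-x) + 7) - 7) = 6] divide by the outer 6 ⇒ div: ((-x) + 7) - 7 = 1.
Step 2. [((-x) + 7) - 7 = 1] peel the -7: add 7 from each side. So sub: (-x) + 7 = 8.
Step 3. [(-x) + 7 = 8] +7 is outermost — subtract 7 both sides, so sub: -x = 1.
Step 4. [-x = 1] flip signs both sides, so neg: x = -1.

Answer: x ∈ {-1}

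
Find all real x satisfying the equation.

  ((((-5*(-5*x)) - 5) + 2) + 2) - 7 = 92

Step 1. [((((-5*(-5*x)) - 5) + 2) + 2) - 7 = 92] add 7: x sits inside (… - 7) ⇒ sub: (((-5*(-5*x)) - 5) + 2) + 2 = 99.
Step 2. [(((-5*(-5*x)) - 5) + 2) + 2 = 99] 2 comes off first (subtract 2), so sub: ((-5*(-5*x)) - 5) + 2 = 97.
Step 3. [((-5*(-5*x)) - 5) + 2 = 97] the outer +2 inverts by subtracting 2. So sub: (-5*(-5*x)) - 5 = 95.
Step 4. [(-5*(-5*x)) - 5 = 95] add 5: x sits inside (… - 5), so sub: -5*(-5*x) = 100.
Step 5. [-5*(-5*x) = 100] divide by the outer -5. So div: -5*x = -20.
Step 6. [-5*x = -20] LHS = -5·(…); ÷-5 both sides, so div: x = 4.

Answer: x ∈ {4}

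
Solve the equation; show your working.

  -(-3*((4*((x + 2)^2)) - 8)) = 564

Step 1. [-(-3*((4*((x + 2)^2)) - 8)) = 564] leading − — multiply by −1, so neg: -3*((4*((x + 2)^2)) - 8) = -564.
Step 2. [-3*((4*((x + 2)^2)) - 8) = -564] LHS = -3·(…); ÷-3 both sides ⇒ div: (4*((x + 2)^2)) - 8 = 188.
Step 3. [(4*((x + 2)^2)) - 8 = 188] peel the -8: add 8 from each side ⇒ sub: 4*((x + 2)^2) = 196.
Step 4. [4*((x + 2)^2) = 196] leading coefficient 4: divide by 4 ⇒ div: (x + 2)^2 = 49.
Step 5. [(x + 2)^2 = 49] 49 ≥ 0, LHS is (·)² — take ±√. So sqrt: x + 2 = 7 or -7.
Step 6. [x + 2 = 7 or -7] subtract 2: x sits inside (… + 2). So sub: x = 5 or -9.

Answer: x ∈ {-9, 5}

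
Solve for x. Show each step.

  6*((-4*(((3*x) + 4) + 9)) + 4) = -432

Step 1. [6*((-4*(((3*x) + 4) + 9)) + 4) = -432] 6 out front; divide by 6. So div: (-4*(((3*x) + 4) + 9)) + 4 = -72.
Step 2. [(-4*(((3*x) + 4) + 9)) + 4 = -72] -4 | LHS and -4 | -72: pull -4 out. So factor: (((3*x) + 4) + 9) - 1 = 18.
Step 3. [(((3*x) + 4) + 9) - 1 = 18] -1 is outermost — add 1 both sides, so sub: ((3*x) + 4) + 9 = 19.
Step 4. [((3*x) + 4) + 9 = 19] the outer +9 inverts by subtracting 9. So sub: (3*x) + 4 = 10.
Step 5. [(3*x) + 4 = 10] +4 is outermost — subtract 4 both sides. So sub: 3*x = 6.
Step 6. [3*x = 6] 3 out front; divide by 3 ⇒ div: x = 2.

Answer: x ∈ {2}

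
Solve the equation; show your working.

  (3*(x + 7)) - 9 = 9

Step 1. [(3*(x + 7)) - 9 = 9] 3 divides every term; factor it out. So factor: (x + 7) - 3 = 3.
Step 2. [(x + 7) - 3 = 3] the outer -3 inverts by adding 3, so sub: x + 7 = 6.
Step 3. [x + 7 = 6] peel the +7: subtract 7 from each side. So sub: x = -1.

Answer: x ∈ {-1}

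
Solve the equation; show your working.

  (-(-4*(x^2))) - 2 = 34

Step 1. [(-(-4*(x^2))) - 2 = 34] add 2: x sits inside (… - 2), so sub: -(-4*(x^2)) = 36.
Step 2. [-(-4*(x^2)) = 36] flip signs both sides. So neg: -4*(x^2) = -36.
Step 3. [-4*(x^2) = -36] -4 out front; divide by -4, so div: x^2 = 9.
Step 4. [x^2 = 9] LHS squared, RHS 9 ≥ 0: apply √ (±). So sqrt: x = 3 or -3.

Answer: x ∈ {-3, 3}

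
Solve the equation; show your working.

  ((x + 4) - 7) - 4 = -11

Step 1. [((x + 4) - 7) - 4 = -11] the outer -4 inverts by adding 4 ⇒ sub: (x + 4) - 7 = -7.
Step 2. [(x + 4) - 7 = -7] the outer -7 inverts by adding 7, so sub: x + 4 = 0.
Step 3. [x + 4 = 0] subtract 4: x sits inside (… + 4). So sub: x = -4.

Answer: x ∈ {-4}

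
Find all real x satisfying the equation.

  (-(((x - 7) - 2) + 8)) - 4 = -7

Step 1. [(-(((x - 7) - 2) + 8)) - 4 = -7] peel the -4: add 4 from each side, so sub: -(((x - 7) - 2) + 8) = -3.
Step 2. [-(((x - 7) - 2) + 8) = -3] leading − — multiply by −1. So neg: ((x - 7) - 2) + 8 = 3.
Step 3. [((x - 7) - 2) + 8 = 3] +8 is outermost — subtract 8 both sides. So sub: (x - 7) - 2 = -5.
Step 4. [(x - 7) - 2 = -5] add 2: x sits inside (… - 2). So sub: x - 7 = -3.
Step 5. [x - 7 = -3] peel the -7: add 7 from each side. So sub: x = 4.

Answer: x ∈ {4}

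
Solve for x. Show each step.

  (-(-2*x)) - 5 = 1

Step 1. [(-(-2*x)) - 5 = 1] add 5: x sits inside (… - 5). So sub: -(-2*x) = 6.
Step 2. [-(-2*x) = 6] flip signs both sides ⇒ neg: -2*x = -6.
Step 3. [-2*x = -6] -2 out front; divide by -2. So div: x = 3.

Answer: x ∈ {3}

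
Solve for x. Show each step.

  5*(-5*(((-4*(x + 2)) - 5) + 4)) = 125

Step 1. [5*(-5*(((-4*(x + 2)) - 5) + 4)) = 125] LHS = 5·(…); ÷5 both sides, so div: -5*(((-4*(x + 2)) - 5) + 4) = 25.
Step 2. [-5*(((-4*(x + 2)) - 5) + 4) = 25] LHS = -5·(…); ÷-5 both sides. So div: ((-4*(x + 2)) - 5) + 4 = -5.
Step 3. [((-4*(x + 2)) - 5) + 4 = -5] peel the +4: subtract 4 from each side ⇒ sub: (-4*(x + 2)) - 5 = -9.
Step 4. [(-4*(x + 2)) - 5 = -9] peel the -5: add 5 from each side. So sub: -4*(x + 2) = -4.
Step 5. [-4*(x + 2) = -4] LHS = -4·(…); ÷-4 both sides, so div: x + 2 = 1.
Step 6. [x + 2 = 1] +2 is outermost — subtract 2 both sides. So sub: x = -1.

Answer: x ∈ {-1}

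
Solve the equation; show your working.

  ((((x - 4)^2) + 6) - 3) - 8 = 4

Step 1. [((((x - 4)^2) + 6) - 3) - 8 = 4] -8 is outermost — add 8 both sides. So sub: (((x - 4)^2) + 6) - 3 = 12.
Step 2. [(((x - 4)^2) + 6) - 3 = 12] add 3: x sits inside (… - 3) ⇒ sub: ((x - 4)^2) + 6 = 15.
Step 3. [((x - 4)^2) + 6 = 15] subtract 6: x sits inside (… + 6), so sub: (x - 4)^2 = 9.
Step 4. [(x - 4)^2 = 9] 9 ≥ 0, LHS is (·)² — take ±√ ⇒ sqrt: x - 4 = 3 or -3.
Step 5. [x - 4 = 3 or -3] peel the -4: add 4 from each side. So sub: x = 7 or 1.

Answer: x ∈ {1, 7}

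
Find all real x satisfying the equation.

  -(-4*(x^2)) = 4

Step 1. [-(-4*(x^2)) = 4] leading − — multiply by −1. So neg: -4*(x^2) = -4.
Step 2. [-4*(x^2) = -4] LHS = -4·(…); ÷-4 both sides ⇒ div: x^2 = 1.
Step 3. [x^2 = 1] √ both sides: 1 ≥ 0 gives two branches ⇒ sqrt: x = 1 or -1.

Answer: x ∈ {-1, 1}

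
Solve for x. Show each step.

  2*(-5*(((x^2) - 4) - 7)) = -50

Step 1. [2*(-5*(((x^2) - 4) - 7)) = -50] 2 out front; divide by 2, so div: -5*(((x^2) - 4) - 7) = -25.
Step 2. [-5*(((x^2) - 4) - 7) = -25] divide by the outer -5, so div: ((x^2) - 4) - 7 = 5.
Step 3. [((x^2) - 4) - 7 = 5] the outer -7 inverts by adding 7. So sub: (x^2) - 4 = 12.
Step 4. [(x^2) - 4 = 12] -4 is outermost — add 4 both sides. So sub: x^2 = 16.
Step 5. [x^2 = 16] √ both sides: 16 ≥ 0 gives two branches, so sqrt: x = 4 or -4.

Answer: x ∈ {-4, 4}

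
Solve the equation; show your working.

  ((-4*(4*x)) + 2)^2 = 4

Step 1. [((-4*(4*x)) + 2)^2 = 4] √ both sides: 4 ≥ 0 gives two branches, so sqrt: (-4*(4*x)) + 2 = 2 or -2.
Step 2. [(-4*(4*x)) + 2 = 2 or -2] +2 is outermost — subtract 2 both sides, so sub: -4*(4*x) = 0 or -4.
Step 3. [-4*(4*x) = 0 or -4] -4·(inner) — divide through by -4 ⇒ div: 4*x = 0 or 1.
Step 4. [4*x = 0 or 1] 4 out front; divide by 4, so div: x = 0 or 1/4.

Answer: x ∈ {0, 1/4}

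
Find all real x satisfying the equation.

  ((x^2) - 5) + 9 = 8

Step 1. [((x^2) - 5) + 9 = 8] 9 comes off first (subtract 9). So sub: (x^2) - 5 = -1.
Step 2. [(x^2) - 5 = -1] add 5: x sits inside (… - 5) ⇒ sub: x^2 = 4.
Step 3. [x^2 = 4] √ both sides: 4 ≥ 0 gives two branches, so sqrt: x = 2 or -2.

Answer: x ∈ {-2, 2}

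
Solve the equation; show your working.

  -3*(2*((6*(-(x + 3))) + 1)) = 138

Step 1. [-3*(2*((6*(-(x + 3))) + 1)) = 138] LHS = -3·(…); ÷-3 both sides, so div: 2*((6*(-(x + 3))) + 1) = -46.
Step 2. [2*((6*(-(x + 3))) + 1) = -46] leading coefficient 2: divide by 2 ⇒ div: (6*(-(x + 3))) + 1 = -23.
Step 3. [(6*(-(x + 3))) + 1 = -23] 1 comes off first (subtract 1) ⇒ sub: 6*(-(x + 3)) = -24.
Step 4. [6*(-(x + 3)) = -24] leading coefficient 6: divide by 6, so div: -(x + 3) = -4.
Step 5. [-(x + 3) = -4] LHS negated; negate both sides ⇒ neg: x + 3 = 4.
Step 6. [x + 3 = 4] 3 comes off first (subtract 3), so sub: x = 1.

Answer: x ∈ {1}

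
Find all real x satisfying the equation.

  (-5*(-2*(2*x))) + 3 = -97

Step 1. [(-5*(-2*(2*x))) + 3 = -97] +3 is outermost — subtract 3 both sides ⇒ sub: -5*(-2*(2*x)) = -100.
Step 2. [-5*(-2*(2*x)) = -100] -5 out front; divide by -5. So div: -2*(2*x) = 20.
Step 3. [-2*(2*x) = 20] divide by the outer -2, so div: 2*x = -10.
Step 4. [2*x = -10] 2·(inner) — divide through by 2, so div: x = -5.

Answer: x ∈ {-5}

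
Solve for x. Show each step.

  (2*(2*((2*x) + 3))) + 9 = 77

Step 1. [(2*(2*((2*x) + 3))) + 9 = 77] 9 comes off first (subtract 9). So sub: 2*(2*((2*x) + 3)) = 68.
Step 2. [2*(2*((2*x) + 3)) = 68] divide by the outer 2. So div: 2*((2*x) + 3) = 34.
Step 3. [2*((2*x) + 3) = 34] leading coefficient 2: divide by 2 ⇒ div: (2*x) + 3 = 17.
Step 4. [(2*x) + 3 = 17] subtract 3: x sits inside (… + 3). So sub: 2*x = 14.
Step 5. [2*x = 14] LHS = 2·(…); ÷2 both sides, so div: x = 7.

Answer: x ∈ {7}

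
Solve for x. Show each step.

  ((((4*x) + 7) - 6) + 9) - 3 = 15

Step 1. [((((4*x) + 7) - 6) + 9) - 3 = 15] -3 is outermost — add 3 both sides, so sub: (((4*x) + 7) - 6) + 9 = 18.
Step 2. [(((4*x) + 7) - 6) + 9 = 18] subtract 9: x sits inside (… + 9). So sub: ((4*x) + 7) - 6 = 9.
Step 3. [((4*x) + 7) - 6 = 9] the outer -6 inverts by adding 6. So sub: (4*x) + 7 = 15.
Step 4. [(4*x) + 7 = 15] 7 comes off first (subtract 7). So sub: 4*x = 8.
Step 5. [4*x = 8] leading coefficient 4: divide by 4. So div: x = 2.

Answer: x ∈ {2}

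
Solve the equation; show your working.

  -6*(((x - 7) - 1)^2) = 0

Step 1. [-6*(((x - 7) - 1)^2) = 0] -6 out front; divide by -6. So div: ((x - 7) - 1)^2 = 0.
Step 2. [((x - 7) - 1)^2 = 0] 0 ≥ 0, LHS is (·)² — take ±√ ⇒ sqrt: (x - 7) - 1 = 0.
Step 3. [(x - 7) - 1 = 0] add 1: x sits inside (… - 1). So sub: x - 7 = 1.
Step 4. [x - 7 = 1] the outer -7 inverts by adding 7. So sub: x = 8.

Answer: x ∈ {8}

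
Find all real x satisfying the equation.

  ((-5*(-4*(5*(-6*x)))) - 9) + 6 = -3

Step 1. [((-5*(-4*(5*(-6*x)))) - 9) + 6 = -3] 6 comes off first (subtract 6) ⇒ sub: (-5*(-4*(5*(-6*x)))) - 9 = -9.
Step 2. [(-5*(-4*(5*(-6*x)))) - 9 = -9] the outer -9 inverts by adding 9. So sub: -5*(-4*(5*(-6*x))) = 0.
Step 3. [-5*(-4*(5*(-6*x))) = 0] -5 out front; divide by -5. So div: -4*(5*(-6*x)) = 0.
Step 4. [-4*(5*(-6*x)) = 0] -4·(inner) — divide through by -4, so div: 5*(-6*x) = 0.
Step 5. [5*(-6*x) = 0] LHS = 5·(…); ÷5 both sides ⇒ div: -6*x = 0.
Step 6. [-6*x = 0] divide by the outer -6 ⇒ div: x = 0.

Answer: x ∈ {0}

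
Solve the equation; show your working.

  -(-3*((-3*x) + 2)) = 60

Step 1. [-(-3*((-3*x) + 2)) = 60] flip signs both sides, so neg: -3*((-3*x) + 2) = -60.
Step 2. [-3*((-3*x) + 2) = -60] divide by the outer -3. So div: (-3*x) + 2 = 20.
Step 3. [(-3*x) + 2 = 20] peel the +2: subtract 2 from each side ⇒ sub: -3*x = 18.
Step 4. [-3*x = 18] -3·(inner) — divide through by -3. So div: x = -6.

Answer: x ∈ {-6}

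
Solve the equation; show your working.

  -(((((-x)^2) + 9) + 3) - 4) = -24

Step 1. [-(((((-x)^2) + 9) + 3) - 4) = -24] leading − — multiply by −1, so neg: ((((-x)^2) + 9) + 3) - 4 = 24.
Step 2. [((((-x)^2) + 9) + 3) - 4 = 24] add 4: x sits inside (… - 4) ⇒ sub: (((-x)^2) + 9) + 3 = 28.
Step 3. [(((-x)^2) + 9) + 3 = 28] subtract 3: x sits inside (… + 3) ⇒ sub: ((-x)^2) + 9 = 25.
Step 4. [((-x)^2) + 9 = 25] +9 is outermost — subtract 9 both sides, so sub: (-x)^2 = 16.
Step 5. [(-x)^2 = 16] √ both sides: 16 ≥ 0 gives two branches. So sqrt: -x = 4 or -4.
Step 6. [-x = 4 or -4] LHS negated; negate both sides, so neg: x = -4 or 4.

Answer: x ∈ {-4, 4}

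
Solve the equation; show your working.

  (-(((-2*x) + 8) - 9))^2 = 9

Step 1. [(-(((-2*x) + 8) - 9))^2 = 9] 9 ≥ 0, LHS is (·)² — take ±√, so sqrt: -(((-2*x) + 8) - 9) = 3 or -3.
Step 2. [-(((-2*x) + 8) - 9) = 3 or -3] LHS negated; negate both sides, so neg: ((-2*x) + 8) - 9 = -3 or 3.
Step 3. [((-2*x) + 8) - 9 = -3 or 3] add 9: x sits inside (… - 9), so sub: (-2*x) + 8 = 6 or 12.
Step 4. [(-2*x) + 8 = 6 or 12] -2 | LHS and -2 | 6 or 12: pull -2 out, so factor: x - 4 = -3 or -6.
Step 5. [x - 4 = -3 or -6] 4 comes off first (add 4), so sub: x = 1 or -2.

Answer: x ∈ {-2, 1}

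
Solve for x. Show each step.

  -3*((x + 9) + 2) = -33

Step 1. [-3*((x + 9) + 2) = -33] LHS = -3·(…); ÷-3 both sides, so div: (x + 9) + 2 = 11.
Step 2. [(x + 9) + 2 = 11] 2 comes off first (subtract 2). So sub: x + 9 = 9.
Step 3. [x + 9 = 9] 9 comes off first (subtract 9). So sub: x = 0.

Answer: x ∈ {0}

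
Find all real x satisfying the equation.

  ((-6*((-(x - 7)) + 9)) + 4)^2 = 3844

Step 1. [((-6*((-(x - 7)) + 9)) + 4)^2 = 3844] 3844 ≥ 0, LHS is (·)² — take ±√. So sqrt: (-6*((-(x - 7)) + 9)) + 4 = 62 or -62.
Step 2. [(-6*((-(x - 7)) + 9)) + 4 = 62 or -62] the outer +4 inverts by subtracting 4. So sub: -6*((-(x - 7)) + 9) = 58 or -66.
Step 3. [-6*((-(x - 7)) + 9) = 58 or -66] divide by the outer -6 ⇒ div: (-(x - 7)) + 9 = -29/3 or 11.
Step 4. [(-(x - 7)) + 9 = -29/3 or 11] 9 comes off first (subtract 9), so sub: -(x - 7) = -56/3 or 2.
Step 5. [-(x - 7) = -56/3 or 2] leading − — multiply by −1, so neg: x - 7 = 56/3 or -2.
Step 6. [x - 7 = 56/3 or -2] peel the -7: add 7 from each side ⇒ sub: x = 77/3 or 5.

Answer: x ∈ {5, 77/3}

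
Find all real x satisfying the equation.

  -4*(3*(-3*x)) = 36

Step 1. [-4*(3*(-3*x)) = 36] LHS = -4·(…); ÷-4 both sides ⇒ div: 3*(-3*x) = -9.
Step 2. [3*(-3*x) = -9] leading coefficient 3: divide by 3. So div: -3*x = -3.
Step 3. [-3*x = -3] LHS = -3·(…); ÷-3 both sides. So div: x = 1.

Answer: x ∈ {1}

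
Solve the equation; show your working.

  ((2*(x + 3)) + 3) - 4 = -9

Step 1. [((2*(x + 3)) + 3) - 4 = -9] -4 is outermost — add 4 both sides ⇒ sub: (2*(x + 3)) + 3 = -5.
Step 2. [(2*(x + 3)) + 3 = -5] +3 is outermost — subtract 3 both sides ⇒ sub: 2*(x + 3) = -8.
Step 3. [2*(x + 3) = -8] 2·(inner) — divide through by 2 ⇒ div: x + 3 = -4.
Step 4. [x + 3 = -4] subtract 3: x sits inside (… + 3), so sub: x = -7.

Answer: x ∈ {-7}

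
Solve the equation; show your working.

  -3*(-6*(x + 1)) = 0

Step 1. [-3*(-6*(x + 1)) = 0] leading coefficient -3: divide by -3. So div: -6*(x + 1) = 0.
Step 2. [-6*(x + 1) = 0] -6 out front; divide by -6 ⇒ div: x + 1 = 0.
Step 3. [x + 1 = 0] peel the +1: subtract 1 from each side. So sub: x = -1.

Answer: x ∈ {-1}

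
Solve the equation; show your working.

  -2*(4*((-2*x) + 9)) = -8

Step 1. [-2*(4*((-2*x) + 9)) = -8] leading coefficient -2: divide by -2. So div: 4*((-2*x) + 9) = 4.
Step 2. [4*((-2*x) + 9) = 4] 4 out front; divide by 4. So div: (-2*x) + 9 = 1.
Step 3. [(-2*x) + 9 = 1] 9 comes off first (subtract 9). So sub: -2*x = -8.
Step 4. [-2*x = -8] divide by the outer -2 ⇒ div: x = 4.

Answer: x ∈ {4}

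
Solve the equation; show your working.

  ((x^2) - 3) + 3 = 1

Step 1. [((x^2) - 3) + 3 = 1] the outer +3 inverts by subtracting 3. So sub: (x^2) - 3 = -2.
Step 2. [(x^2) - 3 = -2] -3 is outermost — add 3 both sides ⇒ sub: x^2 = 1.
Step 3. [x^2 = 1] √ both sides: 1 ≥ 0 gives two branches, so sqrt: x = 1 or -1.

Answer: x ∈ {-1, 1}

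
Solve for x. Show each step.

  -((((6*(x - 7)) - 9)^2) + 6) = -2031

Step 1. [-((((6*(x - 7)) - 9)^2) + 6) = -2031] flip signs both sides ⇒ neg: (((6*(x - 7)) - 9)^2) + 6 = 2031.
Step 2. [(((6*(x - 7)) - 9)^2) + 6 = 2031] +6 is outermost — subtract 6 both sides ⇒ sub: ((6*(x - 7)) - 9)^2 = 2025.
Step 3. [((6*(x - 7)) - 9)^2 = 2025] √ both sides: 2025 ≥ 0 gives two branches. So sqrt: (6*(x - 7)) - 9 = 45 or -45.
Step 4. [(6*(x - 7)) - 9 = 45 or -45] peel the -9: add 9 from each side, so sub: 6*(x - 7) = 54 or -36.
Step 5. [6*(x - 7) = 54 or -36] 6·(inner) — divide through by 6. So div: x - 7 = 9 or -6.
Step 6. [x - 7 = 9 or -6] add 7: x sits inside (… - 7) ⇒ sub: x = 16 or 1.

Answer: x ∈ {1, 16}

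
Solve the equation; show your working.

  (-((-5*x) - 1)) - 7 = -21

Step 1. [(-((-5*x) - 1)) - 7 = -21] the outer -7 inverts by adding 7. So sub: -((-5*x) - 1) = -14.
Step 2. [-((-5*x) - 1) = -14] flip signs both sides, so neg: (-5*x) - 1 = 14.
Step 3. [(-5*x) - 1 = 14] peel the -1: add 1 from each side, so sub: -5*x = 15.
Step 4. [-5*x = 15] leading coefficient -5: divide by -5, so div: x = -3.

Answer: x ∈ {-3}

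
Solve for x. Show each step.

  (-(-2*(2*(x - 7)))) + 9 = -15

Step 1. [(-(-2*(2*(x - 7)))) + 9 = -15] 9 comes off first (subtract 9) ⇒ sub: -(-2*(2*(x - 7))) = -24.
Step 2. [-(-2*(2*(x - 7))) = -24] LHS negated; negate both sides, so neg: -2*(2*(x - 7)) = 24.
Step 3. [-2*(2*(x - 7)) = 24] divide by the outer -2 ⇒ div: 2*(x - 7) = -12.
Step 4. [2*(x - 7) = -12] divide by the outer 2 ⇒ div: x - 7 = -6.
Step 5. [x - 7 = -6] add 7: x sits inside (… - 7), so sub: x = 1.

Answer: x ∈ {1}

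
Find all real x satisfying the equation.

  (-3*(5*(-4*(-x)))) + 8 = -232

Step 1. [(-3*(5*(-4*(-x)))) + 8 = -232] subtract 8: x sits inside (… + 8). So sub: -3*(5*(-4*(-x))) = -240.
Step 2. [-3*(5*(-4*(-x))) = -240] leading coefficient -3: divide by -3, so div: 5*(-4*(-x)) = 80.
Step 3. [5*(-4*(-x)) = 80] 5 out front; divide by 5. So div: -4*(-x) = 16.
Step 4. [-4*(-x) = 16] leading coefficient -4: divide by -4, so div: -x = -4.
Step 5. [-x = -4] flip signs both sides. So neg: x = 4.

Answer: x ∈ {4}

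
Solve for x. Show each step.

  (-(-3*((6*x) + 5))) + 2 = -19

Step 1. [(-(-3*((6*x) + 5))) + 2 = -19] the outer +2 inverts by subtracting 2. So sub: -(-3*((6*x) + 5)) = -21.
Step 2. [-(-3*((6*x) + 5)) = -21] LHS negated; negate both sides. So neg: -3*((6*x) + 5) = 21.
Step 3. [-3*((6*x) + 5) = 21] divide by the outer -3, so div: (6*x) + 5 = -7.
Step 4. [(6*x) + 5 = -7] peel the +5: subtract 5 from each side ⇒ sub: 6*x = -12.
Step 5. [6*x = -12] 6·(inner) — divide through by 6. So div: x = -2.

Answer: x ∈ {-2}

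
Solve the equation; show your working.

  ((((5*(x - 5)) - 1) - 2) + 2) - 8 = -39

Step 1. [((((5*(x - 5)) - 1) - 2) + 2) - 8 = -39] -8 is outermost — add 8 both sides, so sub: (((5*(x - 5)) - 1) - 2) + 2 = -31.
Step 2. [(((5*(x - 5)) - 1) - 2) + 2 = -31] 2 comes off first (subtract 2). So sub: ((5*(x - 5)) - 1) - 2 = -33.
Step 3. [((5*(x - 5)) - 1) - 2 = -33] -2 is outermost — add 2 both sides, so sub: (5*(x - 5)) - 1 = -31.
Step 4. [(5*(x - 5)) - 1 = -31] 1 comes off first (add 1), so sub: 5*(x - 5) = -30.
Step 5. [5*(x - 5) = -30] leading coefficient 5: divide by 5, so div: x - 5 = -6.
Step 6. [x - 5 = -6] the outer -5 inverts by adding 5, so sub: x = -1.

Answer: x ∈ {-1}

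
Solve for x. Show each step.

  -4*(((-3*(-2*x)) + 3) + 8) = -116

Step 1. [-4*(((-3*(-2*x)) + 3) + 8) = -116] leading coefficient -4: divide by -4. So div: ((-3*(-2*x)) + 3) + 8 = 29.
Step 2. [((-3*(-2*x)) + 3) + 8 = 29] 8 comes off first (subtract 8). So sub: (-3*(-2*x)) + 3 = 21.
Step 3. [(-3*(-2*x)) + 3 = 21] the outer +3 inverts by subtracting 3 ⇒ sub: -3*(-2*x) = 18.
Step 4. [-3*(-2*x) = 18] divide by the outer -3. So div: -2*x = -6.
Step 5. [-2*x = -6] -2 out front; divide by -2, so div: x = 3.

Answer: x ∈ {3}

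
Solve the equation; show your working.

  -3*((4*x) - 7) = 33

Step 1. [-3*((4*x) - 7) = 33] leading coefficient -3: divide by -3, so div: (4*x) - 7 = -11.
Step 2. [(4*x) - 7 = -11] -7 is outermost — add 7 both sides, so sub: 4*x = -4.
Step 3. [4*x = -4] LHS = 4·(…); ÷4 both sides ⇒ div: x = -1.

Answer: x ∈ {-1}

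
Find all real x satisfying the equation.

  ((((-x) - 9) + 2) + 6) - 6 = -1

Step 1. [((((-x) - 9) + 2) + 6) - 6 = -1] peel the -6: add 6 from each side ⇒ sub: (((-x) - 9) + 2) + 6 = 5.
Step 2. [(((-x) - 9) + 2) + 6 = 5] +6 is outermost — subtract 6 both sides. So sub: ((-x) - 9) + 2 = -1.
Step 3. [((-x) - 9) + 2 = -1] 2 comes off first (subtract 2) ⇒ sub: (-x) - 9 = -3.
Step 4. [(-x) - 9 = -3] peel the -9: add 9 from each side ⇒ sub: -x = 6.
Step 5. [-x = 6] LHS negated; negate both sides ⇒ neg: x = -6.

Answer: x ∈ {-6}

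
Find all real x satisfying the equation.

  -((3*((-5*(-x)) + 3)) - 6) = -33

Step 1. [-((3*((-5*(-x)) + 3)) - 6) = -33] flip signs both sides ⇒ neg: (3*((-5*(-x)) + 3)) - 6 = 33.
Step 2. [(3*((-5*(-x)) + 3)) - 6 = 33] the outer -6 inverts by adding 6 ⇒ sub: 3*((-5*(-x)) + 3) = 39.
Step 3. [3*((-5*(-x)) + 3) = 39] 3 out front; divide by 3. So div: (-5*(-x)) + 3 = 13.
Step 4. [(-5*(-x)) + 3 = 13] +3 is outermost — subtract 3 both sides. So sub: -5*(-x) = 10.
Step 5. [-5*(-x) = 10] LHS = -5·(…); ÷-5 both sides. So div: -x = -2.
Step 6. [-x = -2] flip signs both sides ⇒ neg: x = 2.

Answer: x ∈ {2}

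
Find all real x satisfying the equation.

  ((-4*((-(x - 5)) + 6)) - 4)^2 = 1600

Step 1. [((-4*((-(x - 5)) + 6)) - 4)^2 = 1600] 1600 ≥ 0, LHS is (·)² — take ±√, so sqrt: (-4*((-(x - 5)) + 6)) - 4 = 40 or -40.
Step 2. [(-4*((-(x - 5)) + 6)) - 4 = 40 or -40] -4 | LHS and -4 | 40 or -40: pull -4 out, so factor: ((-(x - 5)) + 6) + 1 = -10 or 10.
Step 3. [((-(x - 5)) + 6) + 1 = -10 or 10] the outer +1 inverts by subtracting 1, so sub: (-(x - 5)) + 6 = -11 or 9.
Step 4. [(-(x - 5)) + 6 = -11 or 9] subtract 6: x sits inside (… + 6). So sub: -(x - 5) = -17 or 3.
Step 5. [-(x - 5) = -17 or 3] LHS negated; negate both sides ⇒ neg: x - 5 = 17 or -3.
Step 6. [x - 5 = 17 or -3] peel the -5: add 5 from each side. So sub: x = 22 or 2.

Answer: x ∈ {2, 22}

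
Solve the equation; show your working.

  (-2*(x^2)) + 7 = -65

Step 1. [(-2*(x^2)) + 7 = -65] 7 comes off first (subtract 7) ⇒ sub: -2*(x^2) = -72.
Step 2. [-2*(x^2) = -72] divide by the outer -2. So div: x^2 = 36.
Step 3. [x^2 = 36] 36 ≥ 0, LHS is (·)² — take ±√, so sqrt: x = 6 or -6.

Answer: x ∈ {-6, 6}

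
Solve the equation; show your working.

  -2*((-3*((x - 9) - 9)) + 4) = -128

Step 1. [-2*((-3*((x - 9) - 9)) + 4) = -128] LHS = -2·(…); ÷-2 both sides ⇒ div: (-3*((x - 9) - 9)) + 4 = 64.
Step 2. [(-3*((x - 9) - 9)) + 4 = 64] subtract 4: x sits inside (… + 4). So sub: -3*((x - 9) - 9) = 60.
Step 3. [-3*((x - 9) - 9) = 60] -3 out front; divide by -3 ⇒ div: (x - 9) - 9 = -20.
Step 4. [(x - 9) - 9 = -20] 9 comes off first (add 9), so sub: x - 9 = -11.
Step 5. [x - 9 = -11] add 9: x sits inside (… - 9), so sub: x = -2.

Answer: x ∈ {-2}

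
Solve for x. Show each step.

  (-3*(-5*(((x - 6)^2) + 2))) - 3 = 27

Step 1. [(-3*(-5*(((x - 6)^2) + 2))) - 3 = 27] -3 | LHS and -3 | 27: pull -3 out, so factor: (-5*(((x - 6)^2) + 2)) + 1 = -9.
Step 2. [(-5*(((x - 6)^2) + 2)) + 1 = -9] +1 is outermost — subtract 1 both sides. So sub: -5*(((x - 6)^2) + 2) = -10.
Step 3. [-5*(((x - 6)^2) + 2) = -10] LHS = -5·(…); ÷-5 both sides, so div: ((x - 6)^2) + 2 = 2.
Step 4. [((x - 6)^2) + 2 = 2] the outer +2 inverts by subtracting 2, so sub: (x - 6)^2 = 0.
Step 5. [(x - 6)^2 = 0] LHS squared, RHS 0 ≥ 0: apply √ (±) ⇒ sqrt: x - 6 = 0.
Step 6. [x - 6 = 0] peel the -6: add 6 from each side. So sub: x = 6.

Answer: x ∈ {6}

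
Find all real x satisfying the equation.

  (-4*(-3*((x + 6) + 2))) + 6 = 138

Step 1. [(-4*(-3*((x + 6) + 2))) + 6 = 138] 6 comes off first (subtract 6). So sub: -4*(-3*((x + 6) + 2)) = 132.
Step 2. [-4*(-3*((x + 6) + 2)) = 132] LHS = -4·(…); ÷-4 both sides. So div: -3*((x + 6) + 2) = -33.
Step 3. [-3*((x + 6) + 2) = -33] -3·(inner) — divide through by -3 ⇒ div: (x + 6) + 2 = 11.
Step 4. [(x + 6) + 2 = 11] the outer +2 inverts by subtracting 2. So sub: x + 6 = 9.
Step 5. [x + 6 = 9] the outer +6 inverts by subtracting 6 ⇒ sub: x = 3.

Answer: x ∈ {3}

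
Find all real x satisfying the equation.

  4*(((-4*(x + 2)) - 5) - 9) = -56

Step 1. [4*(((-4*(x + 2)) - 5) - 9) = -56] 4·(inner) — divide through by 4 ⇒ div: ((-4*(x + 2)) - 5) - 9 = -14.
Step 2. [((-4*(x + 2)) - 5) - 9 = -14] -9 is outermost — add 9 both sides, so sub: (-4*(x + 2)) - 5 = -5.
Step 3. [(-4*(x + 2)) - 5 = -5] the outer -5 inverts by adding 5, so sub: -4*(x + 2) = 0.
Step 4. [-4*(x + 2) = 0] divide by the outer -4 ⇒ div: x + 2 = 0.
Step 5. [x + 2 = 0] 2 comes off first (subtract 2) ⇒ sub: x = -2.

Answer: x ∈ {-2}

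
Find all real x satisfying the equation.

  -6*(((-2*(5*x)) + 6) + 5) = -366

Step 1. [-6*(((-2*(5*x)) + 6) + 5) = -366] divide by the outer -6, so div: ((-2*(5*x)) + 6) + 5 = 61.
Step 2. [((-2*(5*x)) + 6) + 5 = 61] 5 comes off first (subtract 5) ⇒ sub: (-2*(5*x)) + 6 = 56.
Step 3. [(-2*(5*x)) + 6 = 56] -2 divides every term; factor it out. So factor: (5*x) - 3 = -28.
Step 4. [(5*x) - 3 = -28] 3 comes off first (add 3). So sub: 5*x = -25.
Step 5. [5*x = -25] divide by the outer 5, so div: x = -5.

Answer: x ∈ {-5}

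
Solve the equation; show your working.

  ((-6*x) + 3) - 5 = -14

Step 1. [((-6*x) + 3) - 5 = -14] -5 is outermost — add 5 both sides. So sub: (-6*x) + 3 = -9.
Step 2. [(-6*x) + 3 = -9] peel the +3: subtract 3 from each side, so sub: -6*x = -12.
Step 3. [-6*x = -12] leading coefficient -6: divide by -6. So div: x = 2.

Answer: x ∈ {2}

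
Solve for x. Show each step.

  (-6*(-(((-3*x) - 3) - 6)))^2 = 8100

Step 1. [(-6*(-(((-3*x) - 3) - 6)))^2 = 8100] LHS squared, RHS 8100 ≥ 0: apply √ (±), so sqrt: -6*(-(((-3*x) - 3) - 6)) = 90 or -90.
Step 2. [-6*(-(((-3*x) - 3) - 6)) = 90 or -90] LHS = -6·(…); ÷-6 both sides, so div: -(((-3*x) - 3) - 6) = -15 or 15.
Step 3. [-(((-3*x) - 3) - 6) = -15 or 15] LHS negated; negate both sides. So neg: ((-3*x) - 3) - 6 = 15 or -15.
Step 4. [((-3*x) - 3) - 6 = 15 or -15] 6 comes off first (add 6) ⇒ sub: (-3*x) - 3 = 21 or -9.
Step 5. [(-3*x) - 3 = 21 or -9] peel the -3: add 3 from each side. So sub: -3*x = 24 or -6.
Step 6. [-3*x = 24 or -6] LHS = -3·(…); ÷-3 both sides. So div: x = -8 or 2.

Answer: x ∈ {-8, 2}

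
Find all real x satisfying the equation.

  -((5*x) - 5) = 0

Step 1. [-((5*x) - 5) = 0] flip signs both sides ⇒ neg: (5*x) - 5 = 0.
Step 2. [(5*x) - 5 = 0] 5 divides every term; factor it out, so factor: x - 1 = 0.
Step 3. [x - 1 = 0] the outer -1 inverts by adding 1. So sub: x = 1.

Answer: x ∈ {1}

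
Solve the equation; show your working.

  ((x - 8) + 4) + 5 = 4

Step 1. [((x - 8) + 4) + 5 = 4] subtract 5: x sits inside (… + 5), so sub: (x - 8) + 4 = -1.
Step 2. [(x - 8) + 4 = -1] peel the +4: subtract 4 from each side ⇒ sub: x - 8 = -5.
Step 3. [x - 8 = -5] 8 comes off first (add 8) ⇒ sub: x = 3.

Answer: x ∈ {3}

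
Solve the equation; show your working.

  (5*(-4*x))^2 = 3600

Step 1. [(5*(-4*x))^2 = 3600] √ both sides: 3600 ≥ 0 gives two branches, so sqrt: 5*(-4*x) = 60 or -60.
Step 2. [5*(-4*x) = 60 or -60] divide by the outer 5. So div: -4*x = 12 or -12.
Step 3. [-4*x = 12 or -12] -4 out front; divide by -4. So div: x = -3 or 3.

Answer: x ∈ {-3, 3}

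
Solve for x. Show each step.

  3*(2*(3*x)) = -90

Step 1. [3*(2*(3*x)) = -90] LHS = 3·(…); ÷3 both sides, so div: 2*(3*x) = -30.
Step 2. [2*(3*x) = -30] divide by the outer 2. So div: 3*x = -15.
Step 3. [3*x = -15] divide by the outer 3, so div: x = -5.

Answer: x ∈ {-5}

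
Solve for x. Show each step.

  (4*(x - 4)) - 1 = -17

Step 1. [(4*(x - 4)) - 1 = -17] the outer -1 inverts by adding 1. So sub: 4*(x - 4) = -16.
Step 2. [4*(x - 4) = -16] leading coefficient 4: divide by 4, so div: x - 4 = -4.
Step 3. [x - 4 = -4] -4 is outermost — add 4 both sides. So sub: x = 0.

Answer: x ∈ {0}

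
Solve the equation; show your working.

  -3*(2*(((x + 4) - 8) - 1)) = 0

Step 1. [-3*(2*(((x + 4) - 8) - 1)) = 0] -3 out front; divide by -3 ⇒ div: 2*(((x + 4) - 8) - 1) = 0.
Step 2. [2*(((x + 4) - 8) - 1) = 0] LHS = 2·(…); ÷2 both sides, so div: ((x + 4) - 8) - 1 = 0.
Step 3. [((x + 4) - 8) - 1 = 0] peel the -1: add 1 from each side, so sub: (x + 4) - 8 = 1.
Step 4. [(x + 4) - 8 = 1] 8 comes off first (add 8). So sub: x + 4 = 9.
Step 5. [x + 4 = 9] the outer +4 inverts by subtracting 4. So sub: x = 5.

Answer: x ∈ {5}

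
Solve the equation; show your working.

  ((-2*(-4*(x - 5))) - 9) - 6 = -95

Step 1. [((-2*(-4*(x - 5))) - 9) - 6 = -95] peel the -6: add 6 from each side ⇒ sub: (-2*(-4*(x - 5))) - 9 = -89.
Step 2. [(-2*(-4*(x - 5))) - 9 = -89] 9 comes off first (add 9) ⇒ sub: -2*(-4*(x - 5)) = -80.
Step 3. [-2*(-4*(x - 5)) = -80] divide by the outer -2 ⇒ div: -4*(x - 5) = 40.
Step 4. [-4*(x - 5) = 40] LHS = -4·(…); ÷-4 both sides ⇒ div: x - 5 = -10.
Step 5. [x - 5 = -10] add 5: x sits inside (… - 5), so sub: x = -5.

Answer: x ∈ {-5}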